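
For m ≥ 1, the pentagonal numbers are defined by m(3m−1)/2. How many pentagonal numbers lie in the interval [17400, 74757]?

116

The n-th pentagonal number is n(3n−1)/2.
Smallest index with value ≥ 17400: n = 108 (giving 17442).
Largest index with value ≤ 74757: n = 223 (giving 74482).
Indices 108 through 223: 116 terms.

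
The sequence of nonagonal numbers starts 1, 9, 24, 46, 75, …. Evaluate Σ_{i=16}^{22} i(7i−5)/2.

8610

Σ i(7i−5)/2 = (7Σi² − 5Σi) / 2 over i = 16..22.
Σi = 253 − 120 = 133 and Σi² = 3795 − 1240 = 2555.
(7·2555 − 5·133) / 2 = 17220/2 = 8610.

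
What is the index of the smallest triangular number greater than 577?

Solve n(n+1)/2 > 577 for integer n.
The largest n with value ≤ 577 is 33 (since 561 ≤ 577 < 595), so the first above is n = 34, value 595.

34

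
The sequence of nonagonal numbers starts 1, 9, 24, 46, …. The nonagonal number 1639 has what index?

Set n(7n−5)/2 = 1639, giving 7n² − 5n − 3278 = 0.
The discriminant is 25 + 56·1639 = 91809, and √91809 = 303.
So n = (5 + 303) / 14 = 308/14 = 22.

22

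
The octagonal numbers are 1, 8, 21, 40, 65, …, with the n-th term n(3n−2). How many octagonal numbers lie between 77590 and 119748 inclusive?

The n-th octagonal number is n(3n−2).
Smallest index with value ≥ 77590: n = 162 (giving 78408).
Largest index with value ≤ 119748: n = 200 (giving 119600).
Indices 162 through 200: 39 terms.

39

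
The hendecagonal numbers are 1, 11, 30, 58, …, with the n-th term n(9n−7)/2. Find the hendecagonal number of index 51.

11526

51·(9·51 − 7)/2 = 51·452/2 = 51·226 = 11526.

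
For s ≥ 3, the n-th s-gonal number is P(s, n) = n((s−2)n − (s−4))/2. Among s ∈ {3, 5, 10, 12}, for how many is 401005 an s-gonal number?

1

s = 3: P(3, 895) = 400960 and P(3, 896) = 401856; 401005 is not s-gonal.
s = 5: P(5, 517) = 400675 and P(5, 518) = 402227; 401005 is not s-gonal.
s = 10: P(10, 317) = 401005. ✓
s = 12: P(12, 283) = 399313 and P(12, 284) = 402144; 401005 is not s-gonal.
Hits: s ∈ {10} → 1.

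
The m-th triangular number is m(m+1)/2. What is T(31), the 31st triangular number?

496

31·32/2 = 992/2 = 496.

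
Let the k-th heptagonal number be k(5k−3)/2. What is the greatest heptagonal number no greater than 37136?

37027

Solve n(5n−3)/2 ≤ 37136 for integer n.
n = 122 gives 37027 ≤ 37136, while n = 123 gives 37638 > 37136; so the answer is 37027.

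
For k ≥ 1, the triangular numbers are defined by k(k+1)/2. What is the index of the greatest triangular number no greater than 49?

9

Solve n(n+1)/2 ≤ 49 for integer n.
n = 9 gives 45 ≤ 49, while n = 10 gives 55 > 49; so the answer is index 9.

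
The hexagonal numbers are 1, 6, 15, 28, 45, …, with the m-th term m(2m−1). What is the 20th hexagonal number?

20·(2·20 − 1) = 20·39 = 780.

780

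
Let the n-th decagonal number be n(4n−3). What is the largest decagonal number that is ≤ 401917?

Solve n(4n−3) ≤ 401917 for integer n.
n = 317 gives 401005 ≤ 401917, while n = 318 gives 403542 > 401917; so the answer is 401005.

401005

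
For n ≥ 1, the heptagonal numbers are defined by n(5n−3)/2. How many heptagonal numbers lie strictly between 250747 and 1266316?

395

The n-th heptagonal number is n(5n−3)/2.
Smallest index with value > 250747: n = 318 (giving 252333).
Largest index with value < 1266316: n = 712 (giving 1266292).
Indices 318 through 712: 395 terms.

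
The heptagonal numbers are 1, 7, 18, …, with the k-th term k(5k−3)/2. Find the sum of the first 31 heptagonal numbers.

Σ i(5i−3)/2 = (5Σi² − 3Σi) / 2 over i = 1..31.
Σi = 496 and Σi² = 10416.
(5·10416 − 3·496) / 2 = 50592/2 = 25296.

25296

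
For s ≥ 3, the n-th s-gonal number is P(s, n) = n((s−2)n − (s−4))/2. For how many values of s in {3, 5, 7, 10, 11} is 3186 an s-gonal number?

s = 3: P(3, 79) = 3160 and P(3, 80) = 3240; 3186 is not s-gonal.
s = 5: P(5, 46) = 3151 and P(5, 47) = 3290; 3186 is not s-gonal.
s = 7: P(7, 36) = 3186. ✓
s = 10: P(10, 28) = 3052 and P(10, 29) = 3277; 3186 is not s-gonal.
s = 11: P(11, 27) = 3186. ✓
Hits: s ∈ {7, 11} → 2.

2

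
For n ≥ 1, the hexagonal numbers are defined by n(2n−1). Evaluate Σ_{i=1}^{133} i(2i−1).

Σ i(2i−1) = 2Σi² − Σi over i = 1..133.
Σi = 8911 and Σi² = 793079.
2·793079 − 1·8911 = 1577247.

1577247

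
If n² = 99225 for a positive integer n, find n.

315

We need n² = 99225, so n = √99225 = 315.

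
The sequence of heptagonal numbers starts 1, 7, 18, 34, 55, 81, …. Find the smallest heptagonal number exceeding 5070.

Solve n(5n−3)/2 > 5070 for integer n.
The largest n with value ≤ 5070 is 45 (since 4995 ≤ 5070 < 5221), so the first above is n = 46, value 5221.

5221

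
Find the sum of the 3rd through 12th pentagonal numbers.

930

Σ i(3i−1)/2 = (3Σi² − Σi) / 2 over i = 3..12.
Σi = 78 − 3 = 75 and Σi² = 650 − 5 = 645.
(3·645 − 1·75) / 2 = 1860/2 = 930.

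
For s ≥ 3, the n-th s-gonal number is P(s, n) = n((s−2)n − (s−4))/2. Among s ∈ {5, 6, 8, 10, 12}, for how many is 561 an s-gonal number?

s = 5: P(5, 19) = 532 and P(5, 20) = 590; 561 is not s-gonal.
s = 6: P(6, 17) = 561. ✓
s = 8: P(8, 14) = 560 and P(8, 15) = 645; 561 is not s-gonal.
s = 10: P(10, 12) = 540 and P(10, 13) = 637; 561 is not s-gonal.
s = 12: P(12, 11) = 561. ✓
Hits: s ∈ {6, 12} → 2.

2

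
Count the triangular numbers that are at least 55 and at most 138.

7

The n-th triangular number is n(n+1)/2.
Smallest index with value ≥ 55: n = 10 (giving 55).
Largest index with value ≤ 138: n = 16 (giving 136).
Indices 10 through 16: 7 terms.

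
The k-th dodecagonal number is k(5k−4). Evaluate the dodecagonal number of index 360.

360·(5·360 − 4) = 360·1796 = 646560.

646560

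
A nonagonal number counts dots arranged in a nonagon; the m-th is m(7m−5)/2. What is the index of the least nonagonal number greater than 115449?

Solve n(7n−5)/2 > 115449 for integer n.
The largest n with value ≤ 115449 is 181 (since 114211 ≤ 115449 < 115479), so the first above is n = 182, value 115479.

182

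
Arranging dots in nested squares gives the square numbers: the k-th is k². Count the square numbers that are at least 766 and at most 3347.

30

The n-th square number is n².
Smallest index with value ≥ 766: n = 28 (giving 784).
Largest index with value ≤ 3347: n = 57 (giving 3249).
Indices 28 through 57: 30 terms.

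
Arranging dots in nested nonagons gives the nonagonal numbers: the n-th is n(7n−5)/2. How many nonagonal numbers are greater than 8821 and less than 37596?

53

The n-th nonagonal number is n(7n−5)/2.
Smallest index with value > 8821: n = 51 (giving 8976).
Largest index with value < 37596: n = 103 (giving 36874).
Indices 51 through 103: 53 terms.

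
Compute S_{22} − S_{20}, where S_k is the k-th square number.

84

22² = 484 and 20² = 400.
Difference: 484 − 400 = 84.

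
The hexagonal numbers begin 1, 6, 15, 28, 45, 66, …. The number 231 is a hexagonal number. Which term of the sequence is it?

Set n(2n−1) = 231, giving 2n² − n − 231 = 0.
The discriminant is 1 + 8·231 = 1849, and √1849 = 43.
So n = (1 + 43) / 4 = 44/4 = 11.

11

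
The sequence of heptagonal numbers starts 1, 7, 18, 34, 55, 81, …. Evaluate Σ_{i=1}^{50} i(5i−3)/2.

Σ i(5i−3)/2 = (5Σi² − 3Σi) / 2 over i = 1..50.
Σi = 1275 and Σi² = 42925.
(5·42925 − 3·1275) / 2 = 210800/2 = 105400.

105400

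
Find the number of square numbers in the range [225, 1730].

The n-th square number is n².
Smallest index with value ≥ 225: n = 15 (giving 225).
Largest index with value ≤ 1730: n = 41 (giving 1681).
Indices 15 through 41: 27 terms.

27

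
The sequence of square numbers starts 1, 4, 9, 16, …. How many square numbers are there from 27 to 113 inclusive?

The n-th square number is n².
Smallest index with value ≥ 27: n = 6 (giving 36).
Largest index with value ≤ 113: n = 10 (giving 100).
Indices 6 through 10: 5 terms.

5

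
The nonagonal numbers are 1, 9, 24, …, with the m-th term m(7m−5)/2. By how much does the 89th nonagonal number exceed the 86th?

89·(7·89 − 5)/2 = 27501 and 86·(7·86 − 5)/2 = 25671.
Difference: 27501 − 25671 = 1830.

1830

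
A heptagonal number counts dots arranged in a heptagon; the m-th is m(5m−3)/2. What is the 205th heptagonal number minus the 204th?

Consecutive heptagonal numbers differ by 5n − 4: here 5·205 − 4 = 1021.

1021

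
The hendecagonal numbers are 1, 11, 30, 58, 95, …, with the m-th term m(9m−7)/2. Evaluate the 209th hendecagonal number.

The 209th hendecagonal number is n(9n−7)/2 with n = 209.
209·(9·209 − 7)/2 = 209·1874/2 = 209·937 = 195833.

195833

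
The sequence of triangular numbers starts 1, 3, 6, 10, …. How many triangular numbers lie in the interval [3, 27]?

5

The n-th triangular number is n(n+1)/2.
Smallest index with value ≥ 3: n = 2 (giving 3).
Largest index with value ≤ 27: n = 6 (giving 21).
Indices 2 through 6: 5 terms.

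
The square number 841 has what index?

29

We need n² = 841, so n = √841 = 29.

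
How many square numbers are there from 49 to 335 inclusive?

The n-th square number is n².
Smallest index with value ≥ 49: n = 7 (giving 49).
Largest index with value ≤ 335: n = 18 (giving 324).
Indices 7 through 18: 12 terms.

12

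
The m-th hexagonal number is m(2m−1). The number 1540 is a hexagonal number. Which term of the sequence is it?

Set n(2n−1) = 1540, giving 2n² − n − 1540 = 0.
The discriminant is 1 + 8·1540 = 12321, and √12321 = 111.
So n = (1 + 111) / 4 = 112/4 = 28.

28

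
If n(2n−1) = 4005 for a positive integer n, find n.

Set n(2n−1) = 4005, giving 2n² − n − 4005 = 0.
So n = (1 + 179) / 4 = 180/4 = 45.

45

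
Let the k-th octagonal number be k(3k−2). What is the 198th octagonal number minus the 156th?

198·(3·198 − 2) = 117216 and 156·(3·156 − 2) = 72696.
Difference: 117216 − 72696 = 44520.

44520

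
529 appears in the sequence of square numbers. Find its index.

We need n² = 529, so n = √529 = 23.
Check: 23² = 529. ✓

23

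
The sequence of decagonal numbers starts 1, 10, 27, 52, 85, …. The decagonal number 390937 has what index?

Set n(4n−3) = 390937, giving 4n² − 3n − 390937 = 0.
The discriminant is 9 + 16·390937 = 6255001, and √6255001 = 2501.
So n = (3 + 2501) / 8 = 2504/8 = 313.
Check: 313·(4·313 − 3) = 390937. ✓

313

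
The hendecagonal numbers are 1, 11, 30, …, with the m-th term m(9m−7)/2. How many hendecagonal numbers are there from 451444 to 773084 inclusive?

The n-th hendecagonal number is n(9n−7)/2.
Smallest index with value ≥ 451444: n = 318 (giving 453945).
Largest index with value ≤ 773084: n = 414 (giving 769833).
Indices 318 through 414: 97 terms.

97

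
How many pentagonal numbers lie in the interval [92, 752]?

The n-th pentagonal number is n(3n−1)/2.
Smallest index with value ≥ 92: n = 8 (giving 92).
Largest index with value ≤ 752: n = 22 (giving 715).
Indices 8 through 22: 15 terms.

15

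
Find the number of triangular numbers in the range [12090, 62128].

The n-th triangular number is n(n+1)/2.
Smallest index with value ≥ 12090: n = 155 (giving 12090).
Largest index with value ≤ 62128: n = 352 (giving 62128).
Indices 155 through 352: 198 terms.

198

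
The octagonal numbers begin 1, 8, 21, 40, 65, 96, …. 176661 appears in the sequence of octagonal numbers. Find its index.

Set n(3n−2) = 176661, giving 3n² − 2n − 176661 = 0.
The discriminant is 4 + 12·176661 = 2119936, and √2119936 = 1456.
So n = (2 + 1456) / 6 = 1458/6 = 243.

243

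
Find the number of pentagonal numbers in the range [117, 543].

The n-th pentagonal number is n(3n−1)/2.
Smallest index with value ≥ 117: n = 9 (giving 117).
Largest index with value ≤ 543: n = 19 (giving 532).
Indices 9 through 19: 11 terms.

11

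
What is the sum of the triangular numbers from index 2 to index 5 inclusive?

Σ i(i+1)/2 = (Σi² + Σi) / 2 over i = 2..5.
Σi = 15 − 1 = 14 and Σi² = 55 − 1 = 54.
(1·54 + 1·14) / 2 = 68/2 = 34.

34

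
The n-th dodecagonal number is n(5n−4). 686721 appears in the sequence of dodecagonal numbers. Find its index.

371

Set n(5n−4) = 686721, giving 5n² − 4n − 686721 = 0.
The discriminant is 16 + 20·686721 = 13734436, and √13734436 = 3706.
So n = (4 + 3706) / 10 = 3710/10 = 371.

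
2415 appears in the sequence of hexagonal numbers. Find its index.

35

Set n(2n−1) = 2415, giving 2n² − n − 2415 = 0.
The discriminant is 1 + 8·2415 = 19321, and √19321 = 139.
So n = (1 + 139) / 4 = 140/4 = 35.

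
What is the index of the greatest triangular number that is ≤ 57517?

Solve n(n+1)/2 ≤ 57517 for integer n.
n = 338 gives 57291 ≤ 57517, while n = 339 gives 57630 > 57517; so the answer is index 338.

338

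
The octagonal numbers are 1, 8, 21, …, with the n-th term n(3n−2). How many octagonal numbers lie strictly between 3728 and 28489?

The n-th octagonal number is n(3n−2).
Smallest index with value > 3728: n = 36 (giving 3816).
Largest index with value < 28489: n = 97 (giving 28033).
Indices 36 through 97: 62 terms.

62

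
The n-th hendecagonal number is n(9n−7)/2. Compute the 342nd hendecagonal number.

The 342nd hendecagonal number is n(9n−7)/2 with n = 342.
342·(9·342 − 7)/2 = 342·3071/2 = 525141.

525141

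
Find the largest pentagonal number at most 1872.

Solve n(3n−1)/2 ≤ 1872 for integer n.
n = 35 gives 1820 ≤ 1872, while n = 36 gives 1926 > 1872; so the answer is 1820.

1820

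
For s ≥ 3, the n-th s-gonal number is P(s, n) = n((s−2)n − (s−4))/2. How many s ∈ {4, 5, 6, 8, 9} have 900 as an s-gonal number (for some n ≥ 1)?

1

s = 4: P(4, 30) = 900. ✓
s = 5: P(5, 24) = 852 and P(5, 25) = 925; 900 is not s-gonal.
s = 6: P(6, 21) = 861 and P(6, 22) = 946; 900 is not s-gonal.
s = 8: P(8, 17) = 833 and P(8, 18) = 936; 900 is not s-gonal.
s = 9: P(9, 16) = 856 and P(9, 17) = 969; 900 is not s-gonal.
Hits: s ∈ {4} → 1.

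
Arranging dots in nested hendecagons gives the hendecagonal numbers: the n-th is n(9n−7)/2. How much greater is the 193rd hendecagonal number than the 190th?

5160

193·(9·193 − 7)/2 = 166945 and 190·(9·190 − 7)/2 = 161785.
Difference: 166945 − 161785 = 5160.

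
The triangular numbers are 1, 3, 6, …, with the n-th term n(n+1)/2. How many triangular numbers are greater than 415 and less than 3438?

The n-th triangular number is n(n+1)/2.
Smallest index with value > 415: n = 29 (giving 435).
Largest index with value < 3438: n = 82 (giving 3403).
Indices 29 through 82: 54 terms.

54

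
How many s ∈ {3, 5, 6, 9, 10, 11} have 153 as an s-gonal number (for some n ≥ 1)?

2

s = 3: P(3, 17) = 153. ✓
s = 5: P(5, 10) = 145 and P(5, 11) = 176; 153 is not s-gonal.
s = 6: P(6, 9) = 153. ✓
s = 9: P(9, 6) = 111 and P(9, 7) = 154; 153 is not s-gonal.
s = 10: P(10, 6) = 126 and P(10, 7) = 175; 153 is not s-gonal.
s = 11: P(11, 6) = 141 and P(11, 7) = 196; 153 is not s-gonal.
Hits: s ∈ {3, 6} → 2.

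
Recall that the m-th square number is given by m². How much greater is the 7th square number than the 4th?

7² = 49 and 4² = 16.
Difference: 49 − 16 = 33.

33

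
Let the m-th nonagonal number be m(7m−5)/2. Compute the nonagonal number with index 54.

10071

54·(7·54 − 5)/2 = 54·373/2 = 10071.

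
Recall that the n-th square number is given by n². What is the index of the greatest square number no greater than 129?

Solve n² ≤ 129 for integer n.
n = 11 gives 121 ≤ 129, while n = 12 gives 144 > 129; so the answer is index 11.

11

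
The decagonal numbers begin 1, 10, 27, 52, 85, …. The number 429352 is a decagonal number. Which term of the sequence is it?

328

Set n(4n−3) = 429352, giving 4n² − 3n − 429352 = 0.
The discriminant is 9 + 16·429352 = 6869641, and √6869641 = 2621.
So n = (3 + 2621) / 8 = 2624/8 = 328.
Check: 328·(4·328 − 3) = 429352. ✓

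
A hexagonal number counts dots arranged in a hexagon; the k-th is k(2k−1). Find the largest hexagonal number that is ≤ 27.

Solve n(2n−1) ≤ 27 for integer n.
n = 3 gives 15 ≤ 27, while n = 4 gives 28 > 27; so the answer is 15.

15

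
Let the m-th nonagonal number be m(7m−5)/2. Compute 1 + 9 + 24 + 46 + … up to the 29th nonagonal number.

Σ i(7i−5)/2 = (7Σi² − 5Σi) / 2 over i = 1..29.
Σi = 435 and Σi² = 8555.
(7·8555 − 5·435) / 2 = 57710/2 = 28855.

28855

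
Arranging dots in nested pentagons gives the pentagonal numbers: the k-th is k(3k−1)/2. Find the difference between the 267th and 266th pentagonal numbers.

Consecutive pentagonal numbers differ by 3n − 2: here 3·267 − 2 = 799.

799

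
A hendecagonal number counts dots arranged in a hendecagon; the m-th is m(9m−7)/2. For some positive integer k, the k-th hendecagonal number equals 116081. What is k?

161

Set n(9n−7)/2 = 116081, giving 9n² − 7n − 232162 = 0.
So n = (7 + 2891) / 18 = 2898/18 = 161.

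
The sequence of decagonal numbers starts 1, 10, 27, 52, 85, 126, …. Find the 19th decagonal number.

1387

19·(4·19 − 3) = 19·73 = 1387.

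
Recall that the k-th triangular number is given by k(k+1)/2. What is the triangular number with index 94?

The 94th triangular number is n(n+1)/2 with n = 94.
94·95/2 = 8930/2 = 4465.

4465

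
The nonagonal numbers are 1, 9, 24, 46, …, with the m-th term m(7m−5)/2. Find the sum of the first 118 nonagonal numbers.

1923754

Σ i(7i−5)/2 = (7Σi² − 5Σi) / 2 over i = 1..118.
Σi = 7021 and Σi² = 554659.
(7·554659 − 5·7021) / 2 = 3847508/2 = 1923754.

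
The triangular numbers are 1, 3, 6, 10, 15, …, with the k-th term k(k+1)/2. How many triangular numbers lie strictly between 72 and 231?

9

The n-th triangular number is n(n+1)/2.
Smallest index with value > 72: n = 12 (giving 78).
Largest index with value < 231: n = 20 (giving 210).
Indices 12 through 20: 9 terms.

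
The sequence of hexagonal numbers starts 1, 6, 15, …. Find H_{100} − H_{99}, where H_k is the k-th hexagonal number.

Consecutive hexagonal numbers differ by 4n − 3: here 4·100 − 3 = 397.

397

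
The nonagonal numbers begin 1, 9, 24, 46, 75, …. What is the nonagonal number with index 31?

3286

The 31st nonagonal number is n(7n−5)/2 with n = 31.
31·(7·31 − 5)/2 = 31·212/2 = 31·106 = 3286.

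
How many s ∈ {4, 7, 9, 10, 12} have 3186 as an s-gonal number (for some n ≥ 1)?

1

s = 4: P(4, 56) = 3136 and P(4, 57) = 3249; 3186 is not s-gonal.
s = 7: P(7, 36) = 3186. ✓
s = 9: P(9, 30) = 3075 and P(9, 31) = 3286; 3186 is not s-gonal.
s = 10: P(10, 28) = 3052 and P(10, 29) = 3277; 3186 is not s-gonal.
s = 12: P(12, 25) = 3025 and P(12, 26) = 3276; 3186 is not s-gonal.
Hits: s ∈ {7} → 1.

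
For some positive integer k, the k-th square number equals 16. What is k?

4

We need n² = 16, so n = √16 = 4.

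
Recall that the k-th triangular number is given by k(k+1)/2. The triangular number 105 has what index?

Set n(n+1)/2 = 105, giving n² + n − 210 = 0.
The discriminant is 1 + 8·105 = 841, and √841 = 29.
So n = (-1 + 29) / 2 = 28/2 = 14.
Check: 14·15/2 = 105. ✓

14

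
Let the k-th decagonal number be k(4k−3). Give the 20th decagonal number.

1540

The 20th decagonal number is n(4n−3) with n = 20.
20·(4·20 − 3) = 20·77 = 1540.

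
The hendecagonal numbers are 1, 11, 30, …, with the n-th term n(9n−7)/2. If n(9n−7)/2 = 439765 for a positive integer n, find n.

Set n(9n−7)/2 = 439765, giving 9n² − 7n − 879530 = 0.
So n = (7 + 5627) / 18 = 5634/18 = 313.
Check: 313·(9·313 − 7)/2 = 439765. ✓

313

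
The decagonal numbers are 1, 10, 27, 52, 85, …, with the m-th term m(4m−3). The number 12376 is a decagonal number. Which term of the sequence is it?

Set n(4n−3) = 12376, giving 4n² − 3n − 12376 = 0.
So n = (3 + 445) / 8 = 448/8 = 56.

56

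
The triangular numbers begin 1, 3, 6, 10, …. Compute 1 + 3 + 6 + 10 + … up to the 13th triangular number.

455

Σ i(i+1)/2 = (Σi² + Σi) / 2 over i = 1..13.
Σi = 91 and Σi² = 819.
(1·819 + 1·91) / 2 = 910/2 = 455.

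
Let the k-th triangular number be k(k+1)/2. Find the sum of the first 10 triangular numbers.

Σ i(i+1)/2 = (Σi² + Σi) / 2 over i = 1..10.
Σi = 55 and Σi² = 385.
(1·385 + 1·55) / 2 = 440/2 = 220.

220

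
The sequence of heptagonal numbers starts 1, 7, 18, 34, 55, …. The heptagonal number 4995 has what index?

45

Set n(5n−3)/2 = 4995, giving 5n² − 3n − 9990 = 0.
So n = (3 + 447) / 10 = 450/10 = 45.
Check: 45·(5·45 − 3)/2 = 4995. ✓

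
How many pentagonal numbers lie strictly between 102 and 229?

4

The n-th pentagonal number is n(3n−1)/2.
Smallest index with value > 102: n = 9 (giving 117).
Largest index with value < 229: n = 12 (giving 210).
Indices 9 through 12: 4 terms.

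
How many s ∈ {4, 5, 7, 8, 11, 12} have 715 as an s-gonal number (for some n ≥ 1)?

2

s = 4: P(4, 26) = 676 and P(4, 27) = 729; 715 is not s-gonal.
s = 5: P(5, 22) = 715. ✓
s = 7: P(7, 17) = 697 and P(7, 18) = 783; 715 is not s-gonal.
s = 8: P(8, 15) = 645 and P(8, 16) = 736; 715 is not s-gonal.
s = 11: P(11, 13) = 715. ✓
s = 12: P(12, 12) = 672 and P(12, 13) = 793; 715 is not s-gonal.
Hits: s ∈ {5, 11} → 2.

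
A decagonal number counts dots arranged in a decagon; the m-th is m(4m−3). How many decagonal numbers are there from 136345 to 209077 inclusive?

45

The n-th decagonal number is n(4n−3).
Smallest index with value ≥ 136345: n = 185 (giving 136345).
Largest index with value ≤ 209077: n = 229 (giving 209077).
Indices 185 through 229: 45 terms.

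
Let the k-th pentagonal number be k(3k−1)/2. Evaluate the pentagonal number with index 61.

The 61st pentagonal number is n(3n−1)/2 with n = 61.
61·(3·61 − 1)/2 = 61·182/2 = 61·91 = 5551.

5551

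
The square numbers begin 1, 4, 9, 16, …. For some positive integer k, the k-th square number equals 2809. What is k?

53

We need n² = 2809, so n = √2809 = 53.
Check: 53² = 2809. ✓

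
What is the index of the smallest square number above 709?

27

Solve n² > 709 for integer n.
The largest n with value ≤ 709 is 26 (since 676 ≤ 709 < 729), so the first above is n = 27, value 729.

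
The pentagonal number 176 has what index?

11

Set n(3n−1)/2 = 176, giving 3n² − n − 352 = 0.
So n = (1 + 65) / 6 = 66/6 = 11.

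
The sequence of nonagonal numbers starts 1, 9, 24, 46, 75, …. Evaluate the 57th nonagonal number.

11229

The 57th nonagonal number is n(7n−5)/2 with n = 57.
57·(7·57 − 5)/2 = 57·394/2 = 57·197 = 11229.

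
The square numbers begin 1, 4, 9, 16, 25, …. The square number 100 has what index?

10

We need n² = 100, so n = √100 = 10.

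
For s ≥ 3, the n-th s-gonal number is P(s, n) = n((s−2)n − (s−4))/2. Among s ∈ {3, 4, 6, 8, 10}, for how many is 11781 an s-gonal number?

3

s = 3: P(3, 153) = 11781. ✓
s = 4: P(4, 108) = 11664 and P(4, 109) = 11881; 11781 is not s-gonal.
s = 6: P(6, 77) = 11781. ✓
s = 8: P(8, 63) = 11781. ✓
s = 10: P(10, 54) = 11502 and P(10, 55) = 11935; 11781 is not s-gonal.
Hits: s ∈ {3, 6, 8} → 3.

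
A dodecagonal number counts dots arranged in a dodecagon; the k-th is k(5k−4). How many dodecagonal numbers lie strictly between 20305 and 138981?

103

The n-th dodecagonal number is n(5n−4).
Smallest index with value > 20305: n = 65 (giving 20865).
Largest index with value < 138981: n = 167 (giving 138777).
Indices 65 through 167: 103 terms.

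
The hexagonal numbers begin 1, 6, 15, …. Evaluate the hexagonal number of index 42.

3486

The 42nd hexagonal number is n(2n−1) with n = 42.
42·(2·42 − 1) = 42·83 = 3486.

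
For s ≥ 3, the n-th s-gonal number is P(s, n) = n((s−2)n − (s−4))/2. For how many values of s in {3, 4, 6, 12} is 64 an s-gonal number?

s = 3: P(3, 10) = 55 and P(3, 11) = 66; 64 is not s-gonal.
s = 4: P(4, 8) = 64. ✓
s = 6: P(6, 5) = 45 and P(6, 6) = 66; 64 is not s-gonal.
s = 12: P(12, 4) = 64. ✓
Hits: s ∈ {4, 12} → 2.

2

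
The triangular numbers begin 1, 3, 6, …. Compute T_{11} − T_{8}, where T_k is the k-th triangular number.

11·12/2 = 66 and 8·9/2 = 36.
Difference: 66 − 36 = 30.

30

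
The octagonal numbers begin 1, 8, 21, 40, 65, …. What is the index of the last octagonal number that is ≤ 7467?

Solve n(3n−2) ≤ 7467 for integer n.
n = 50 gives 7400 ≤ 7467, while n = 51 gives 7701 > 7467; so the answer is index 50.

50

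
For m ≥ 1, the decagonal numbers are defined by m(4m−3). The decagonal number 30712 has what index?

Set n(4n−3) = 30712, giving 4n² − 3n − 30712 = 0.
So n = (3 + 701) / 8 = 704/8 = 88.

88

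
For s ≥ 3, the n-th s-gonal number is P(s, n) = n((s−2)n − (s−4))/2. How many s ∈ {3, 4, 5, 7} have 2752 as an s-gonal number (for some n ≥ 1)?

s = 3: P(3, 73) = 2701 and P(3, 74) = 2775; 2752 is not s-gonal.
s = 4: P(4, 52) = 2704 and P(4, 53) = 2809; 2752 is not s-gonal.
s = 5: P(5, 43) = 2752. ✓
s = 7: P(7, 33) = 2673 and P(7, 34) = 2839; 2752 is not s-gonal.
Hits: s ∈ {5} → 1.

1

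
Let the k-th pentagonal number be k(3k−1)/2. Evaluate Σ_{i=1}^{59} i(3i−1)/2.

Σ i(3i−1)/2 = (3Σi² − Σi) / 2 over i = 1..59.
Σi = 1770 and Σi² = 70210.
(3·70210 − 1·1770) / 2 = 208860/2 = 104430.

104430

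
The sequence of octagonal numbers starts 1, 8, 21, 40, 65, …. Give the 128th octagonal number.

48896

The 128th octagonal number is n(3n−2) with n = 128.
128·(3·128 − 2) = 128·382 = 48896.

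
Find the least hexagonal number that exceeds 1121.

Solve n(2n−1) > 1121 for integer n.
The largest n with value ≤ 1121 is 23 (since 1035 ≤ 1121 < 1128), so the first above is n = 24, value 1128.

1128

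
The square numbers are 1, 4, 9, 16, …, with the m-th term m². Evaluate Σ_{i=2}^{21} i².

3310

Σ_{i=2}^{21} i² = 3311 − 1 = 3310.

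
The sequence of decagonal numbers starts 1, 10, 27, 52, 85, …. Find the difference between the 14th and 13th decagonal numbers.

Consecutive decagonal numbers differ by 8n − 7: here 8·14 − 7 = 105.

105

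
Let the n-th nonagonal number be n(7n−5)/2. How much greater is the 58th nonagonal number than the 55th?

1179

58·(7·58 − 5)/2 = 11629 and 55·(7·55 − 5)/2 = 10450.
Difference: 11629 − 10450 = 1179.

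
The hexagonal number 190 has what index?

10

Set n(2n−1) = 190, giving 2n² − n − 190 = 0.
The discriminant is 1 + 8·190 = 1521, and √1521 = 39.
So n = (1 + 39) / 4 = 40/4 = 10.
Check: 10·(2·10 − 1) = 190. ✓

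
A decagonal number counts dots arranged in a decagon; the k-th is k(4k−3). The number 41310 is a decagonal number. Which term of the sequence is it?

Set n(4n−3) = 41310, giving 4n² − 3n − 41310 = 0.
So n = (3 + 813) / 8 = 816/8 = 102.

102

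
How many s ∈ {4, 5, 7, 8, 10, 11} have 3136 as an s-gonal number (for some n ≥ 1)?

s = 4: P(4, 56) = 3136. ✓
s = 5: P(5, 45) = 3015 and P(5, 46) = 3151; 3136 is not s-gonal.
s = 7: P(7, 35) = 3010 and P(7, 36) = 3186; 3136 is not s-gonal.
s = 8: P(8, 32) = 3008 and P(8, 33) = 3201; 3136 is not s-gonal.
s = 10: P(10, 28) = 3052 and P(10, 29) = 3277; 3136 is not s-gonal.
s = 11: P(11, 26) = 2951 and P(11, 27) = 3186; 3136 is not s-gonal.
Hits: s ∈ {4} → 1.

1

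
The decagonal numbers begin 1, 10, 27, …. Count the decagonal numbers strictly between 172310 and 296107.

The n-th decagonal number is n(4n−3).
Smallest index with value > 172310: n = 208 (giving 172432).
Largest index with value < 296107: n = 272 (giving 295120).
Indices 208 through 272: 65 terms.

65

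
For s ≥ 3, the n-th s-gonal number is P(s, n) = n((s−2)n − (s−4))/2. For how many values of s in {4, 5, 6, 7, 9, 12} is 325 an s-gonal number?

s = 4: P(4, 18) = 324 and P(4, 19) = 361; 325 is not s-gonal.
s = 5: P(5, 14) = 287 and P(5, 15) = 330; 325 is not s-gonal.
s = 6: P(6, 13) = 325. ✓
s = 7: P(7, 11) = 286 and P(7, 12) = 342; 325 is not s-gonal.
s = 9: P(9, 10) = 325. ✓
s = 12: P(12, 8) = 288 and P(12, 9) = 369; 325 is not s-gonal.
Hits: s ∈ {6, 9} → 2.

2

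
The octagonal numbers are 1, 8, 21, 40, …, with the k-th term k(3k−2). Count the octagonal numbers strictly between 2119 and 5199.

The n-th octagonal number is n(3n−2).
Smallest index with value > 2119: n = 27 (giving 2133).
Largest index with value < 5199: n = 41 (giving 4961).
Indices 27 through 41: 15 terms.

15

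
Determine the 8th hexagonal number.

The 8th hexagonal number is n(2n−1) with n = 8.
8·(2·8 − 1) = 8·15 = 120.

120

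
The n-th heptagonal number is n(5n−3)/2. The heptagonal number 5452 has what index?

Set n(5n−3)/2 = 5452, giving 5n² − 3n − 10904 = 0.
So n = (3 + 467) / 10 = 470/10 = 47.

47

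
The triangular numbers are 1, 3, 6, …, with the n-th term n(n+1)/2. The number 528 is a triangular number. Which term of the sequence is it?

32

Set n(n+1)/2 = 528, giving n² + n − 1056 = 0.
The discriminant is 1 + 8·528 = 4225, and √4225 = 65.
So n = (-1 + 65) / 2 = 64/2 = 32.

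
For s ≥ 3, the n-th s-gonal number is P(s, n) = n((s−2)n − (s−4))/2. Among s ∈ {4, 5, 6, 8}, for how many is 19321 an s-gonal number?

s = 4: P(4, 139) = 19321. ✓
s = 5: P(5, 113) = 19097 and P(5, 114) = 19437; 19321 is not s-gonal.
s = 6: P(6, 98) = 19110 and P(6, 99) = 19503; 19321 is not s-gonal.
s = 8: P(8, 80) = 19040 and P(8, 81) = 19521; 19321 is not s-gonal.
Hits: s ∈ {4} → 1.

1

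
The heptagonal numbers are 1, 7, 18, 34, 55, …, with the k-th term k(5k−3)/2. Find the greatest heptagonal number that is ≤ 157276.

Solve n(5n−3)/2 ≤ 157276 for integer n.
n = 251 gives 157126 ≤ 157276, while n = 252 gives 158382 > 157276; so the answer is 157126.

157126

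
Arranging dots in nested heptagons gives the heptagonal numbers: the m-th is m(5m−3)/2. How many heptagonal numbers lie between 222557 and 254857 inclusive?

21

The n-th heptagonal number is n(5n−3)/2.
Smallest index with value ≥ 222557: n = 299 (giving 223054).
Largest index with value ≤ 254857: n = 319 (giving 253924).
Indices 299 through 319: 21 terms.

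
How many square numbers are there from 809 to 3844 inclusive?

The n-th square number is n².
Smallest index with value ≥ 809: n = 29 (giving 841).
Largest index with value ≤ 3844: n = 62 (giving 3844).
Indices 29 through 62: 34 terms.

34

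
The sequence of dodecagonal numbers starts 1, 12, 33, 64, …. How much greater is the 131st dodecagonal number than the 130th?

1301

Consecutive dodecagonal numbers differ by 10n − 9: here 10·131 − 9 = 1301.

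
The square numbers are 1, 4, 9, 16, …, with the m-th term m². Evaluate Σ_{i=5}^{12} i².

620

Σ_{i=5}^{12} i² = 650 − 30 = 620.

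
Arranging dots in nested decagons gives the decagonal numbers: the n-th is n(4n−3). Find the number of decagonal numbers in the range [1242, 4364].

16

The n-th decagonal number is n(4n−3).
Smallest index with value ≥ 1242: n = 18 (giving 1242).
Largest index with value ≤ 4364: n = 33 (giving 4257).
Indices 18 through 33: 16 terms.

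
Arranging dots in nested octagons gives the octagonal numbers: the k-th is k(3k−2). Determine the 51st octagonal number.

51·(3·51 − 2) = 51·151 = 7701.

7701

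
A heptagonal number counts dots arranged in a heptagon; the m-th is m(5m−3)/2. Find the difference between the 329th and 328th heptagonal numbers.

Consecutive heptagonal numbers differ by 5n − 4: here 5·329 − 4 = 1641.

1641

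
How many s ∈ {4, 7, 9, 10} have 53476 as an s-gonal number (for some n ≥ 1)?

1

s = 4: P(4, 231) = 53361 and P(4, 232) = 53824; 53476 is not s-gonal.
s = 7: P(7, 146) = 53071 and P(7, 147) = 53802; 53476 is not s-gonal.
s = 9: P(9, 123) = 52644 and P(9, 124) = 53506; 53476 is not s-gonal.
s = 10: P(10, 116) = 53476. ✓
Hits: s ∈ {10} → 1.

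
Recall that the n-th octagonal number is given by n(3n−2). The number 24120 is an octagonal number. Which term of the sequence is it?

Set n(3n−2) = 24120, giving 3n² − 2n − 24120 = 0.
The discriminant is 4 + 12·24120 = 289444, and √289444 = 538.
So n = (2 + 538) / 6 = 540/6 = 90.

90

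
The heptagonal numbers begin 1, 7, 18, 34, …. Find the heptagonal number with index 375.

The 375th heptagonal number is n(5n−3)/2 with n = 375.
375·(5·375 − 3)/2 = 375·1872/2 = 375·936 = 351000.

351000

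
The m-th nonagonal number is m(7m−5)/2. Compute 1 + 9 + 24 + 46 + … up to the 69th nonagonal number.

385595

Σ i(7i−5)/2 = (7Σi² − 5Σi) / 2 over i = 1..69.
Σi = 2415 and Σi² = 111895.
(7·111895 − 5·2415) / 2 = 771190/2 = 385595.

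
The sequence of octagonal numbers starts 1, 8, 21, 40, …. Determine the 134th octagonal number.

The 134th octagonal number is n(3n−2) with n = 134.
134·(3·134 − 2) = 134·400 = 53600.

53600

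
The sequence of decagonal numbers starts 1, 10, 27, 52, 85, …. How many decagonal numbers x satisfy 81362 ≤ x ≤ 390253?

170

The n-th decagonal number is n(4n−3).
Smallest index with value ≥ 81362: n = 143 (giving 81367).
Largest index with value ≤ 390253: n = 312 (giving 388440).
Indices 143 through 312: 170 terms.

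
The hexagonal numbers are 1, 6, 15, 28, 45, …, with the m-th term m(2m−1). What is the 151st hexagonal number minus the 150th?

Consecutive hexagonal numbers differ by 4n − 3: here 4·151 − 3 = 601.

601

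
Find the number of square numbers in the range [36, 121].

6

The n-th square number is n².
Smallest index with value ≥ 36: n = 6 (giving 36).
Largest index with value ≤ 121: n = 11 (giving 121).
Indices 6 through 11: 6 terms.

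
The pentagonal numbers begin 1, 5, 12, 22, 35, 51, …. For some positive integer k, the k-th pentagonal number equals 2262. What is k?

Set n(3n−1)/2 = 2262, giving 3n² − n − 4524 = 0.
So n = (1 + 233) / 6 = 234/6 = 39.

39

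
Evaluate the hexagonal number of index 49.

The 49th hexagonal number is n(2n−1) with n = 49.
49·(2·49 − 1) = 49·97 = 4753.

4753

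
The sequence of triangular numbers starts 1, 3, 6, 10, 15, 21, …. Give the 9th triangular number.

9·10/2 = 90/2 = 45.

45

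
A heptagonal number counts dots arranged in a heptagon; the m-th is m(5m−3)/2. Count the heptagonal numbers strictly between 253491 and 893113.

The n-th heptagonal number is n(5n−3)/2.
Smallest index with value > 253491: n = 319 (giving 253924).
Largest index with value < 893113: n = 597 (giving 890127).
Indices 319 through 597: 279 terms.

279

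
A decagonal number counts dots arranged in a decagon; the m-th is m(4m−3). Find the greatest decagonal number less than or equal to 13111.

Solve n(4n−3) ≤ 13111 for integer n.
n = 57 gives 12825 ≤ 13111, while n = 58 gives 13282 > 13111; so the answer is 12825.

12825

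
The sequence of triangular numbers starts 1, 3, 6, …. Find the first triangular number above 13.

Solve n(n+1)/2 > 13 for integer n.
The largest n with value ≤ 13 is 4 (since 10 ≤ 13 < 15), so the first above is n = 5, value 15.

15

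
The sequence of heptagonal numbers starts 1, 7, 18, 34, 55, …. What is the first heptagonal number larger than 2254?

Solve n(5n−3)/2 > 2254 for integer n.
The largest n with value ≤ 2254 is 30 (since 2205 ≤ 2254 < 2356), so the first above is n = 31, value 2356.

2356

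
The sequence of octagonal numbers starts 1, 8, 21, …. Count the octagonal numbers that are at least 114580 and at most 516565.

220

The n-th octagonal number is n(3n−2).
Smallest index with value ≥ 114580: n = 196 (giving 114856).
Largest index with value ≤ 516565: n = 415 (giving 515845).
Indices 196 through 415: 220 terms.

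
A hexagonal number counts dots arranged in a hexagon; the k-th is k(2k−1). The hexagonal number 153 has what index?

Set n(2n−1) = 153, giving 2n² − n − 153 = 0.
So n = (1 + 35) / 4 = 36/4 = 9.
Check: 9·(2·9 − 1) = 153. ✓

9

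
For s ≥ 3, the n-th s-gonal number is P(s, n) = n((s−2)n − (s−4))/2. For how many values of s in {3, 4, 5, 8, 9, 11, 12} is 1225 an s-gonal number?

2

s = 3: P(3, 49) = 1225. ✓
s = 4: P(4, 35) = 1225. ✓
s = 5: P(5, 28) = 1162 and P(5, 29) = 1247; 1225 is not s-gonal.
s = 8: P(8, 20) = 1160 and P(8, 21) = 1281; 1225 is not s-gonal.
s = 9: P(9, 19) = 1216 and P(9, 20) = 1350; 1225 is not s-gonal.
s = 11: P(11, 16) = 1096 and P(11, 17) = 1241; 1225 is not s-gonal.
s = 12: P(12, 16) = 1216 and P(12, 17) = 1377; 1225 is not s-gonal.
Hits: s ∈ {3, 4} → 2.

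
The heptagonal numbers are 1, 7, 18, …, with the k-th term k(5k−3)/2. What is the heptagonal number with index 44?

The 44th heptagonal number is n(5n−3)/2 with n = 44.
44·(5·44 − 3)/2 = 44·217/2 = 4774.

4774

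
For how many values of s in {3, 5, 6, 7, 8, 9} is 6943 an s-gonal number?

s = 3: P(3, 117) = 6903 and P(3, 118) = 7021; 6943 is not s-gonal.
s = 5: P(5, 68) = 6902 and P(5, 69) = 7107; 6943 is not s-gonal.
s = 6: P(6, 59) = 6903 and P(6, 60) = 7140; 6943 is not s-gonal.
s = 7: P(7, 53) = 6943. ✓
s = 8: P(8, 48) = 6816 and P(8, 49) = 7105; 6943 is not s-gonal.
s = 9: P(9, 44) = 6666 and P(9, 45) = 6975; 6943 is not s-gonal.
Hits: s ∈ {7} → 1.

1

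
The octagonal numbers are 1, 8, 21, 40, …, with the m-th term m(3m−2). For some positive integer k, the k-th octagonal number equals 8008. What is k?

52

Set n(3n−2) = 8008, giving 3n² − 2n − 8008 = 0.
The discriminant is 4 + 12·8008 = 96100, and √96100 = 310.
So n = (2 + 310) / 6 = 312/6 = 52.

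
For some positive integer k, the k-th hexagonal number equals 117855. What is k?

Set n(2n−1) = 117855, giving 2n² − n − 117855 = 0.
So n = (1 + 971) / 4 = 972/4 = 243.

243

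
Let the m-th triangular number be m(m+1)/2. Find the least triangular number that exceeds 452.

Solve n(n+1)/2 > 452 for integer n.
The largest n with value ≤ 452 is 29 (since 435 ≤ 452 < 465), so the first above is n = 30, value 465.

465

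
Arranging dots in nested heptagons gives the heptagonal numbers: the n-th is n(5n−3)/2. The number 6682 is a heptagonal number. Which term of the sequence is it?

Set n(5n−3)/2 = 6682, giving 5n² − 3n − 13364 = 0.
The discriminant is 9 + 40·6682 = 267289, and √267289 = 517.
So n = (3 + 517) / 10 = 520/10 = 52.

52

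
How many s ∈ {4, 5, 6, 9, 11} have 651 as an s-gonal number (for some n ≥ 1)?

2

s = 4: P(4, 25) = 625 and P(4, 26) = 676; 651 is not s-gonal.
s = 5: P(5, 21) = 651. ✓
s = 6: P(6, 18) = 630 and P(6, 19) = 703; 651 is not s-gonal.
s = 9: P(9, 14) = 651. ✓
s = 11: P(11, 12) = 606 and P(11, 13) = 715; 651 is not s-gonal.
Hits: s ∈ {5, 9} → 2.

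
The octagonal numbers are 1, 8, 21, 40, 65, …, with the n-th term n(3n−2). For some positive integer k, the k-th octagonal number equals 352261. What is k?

343

Set n(3n−2) = 352261, giving 3n² − 2n − 352261 = 0.
The discriminant is 4 + 12·352261 = 4227136, and √4227136 = 2056.
So n = (2 + 2056) / 6 = 2058/6 = 343.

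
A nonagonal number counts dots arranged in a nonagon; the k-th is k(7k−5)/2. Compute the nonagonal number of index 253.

The 253rd nonagonal number is n(7n−5)/2 with n = 253.
253·(7·253 − 5)/2 = 253·1766/2 = 253·883 = 223399.

223399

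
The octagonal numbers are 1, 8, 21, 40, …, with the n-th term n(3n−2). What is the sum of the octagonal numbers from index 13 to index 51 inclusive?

Σ i(3i−2) = 3Σi² − 2Σi over i = 13..51.
Σi = 1326 − 78 = 1248 and Σi² = 45526 − 650 = 44876.
3·44876 − 2·1248 = 132132.

132132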